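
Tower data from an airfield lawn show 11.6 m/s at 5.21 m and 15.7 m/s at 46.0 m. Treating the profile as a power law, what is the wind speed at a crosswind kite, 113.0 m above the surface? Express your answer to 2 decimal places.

17.79 m/s

First find α: α = ln(V₂/V₁)/ln(z₂/z₁) = ln(15.7/11.6)/ln(46.0/5.21) = 0.30266/2.17806 = 0.1390
Extrapolate from 46.0 m to 113.0 m: V₃ = 15.7 × (113.0/46.0)^0.1390 = 15.7 × 1.1330 = 17.7884 m/s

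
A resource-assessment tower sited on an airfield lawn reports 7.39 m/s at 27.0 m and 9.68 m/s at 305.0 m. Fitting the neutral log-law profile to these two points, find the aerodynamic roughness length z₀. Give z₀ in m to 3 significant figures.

z₀ ≈ 0.0108 m

Log law: V(z) ∝ ln(z/z₀). With r = V₁/V₂ = 7.39/9.68 = 0.76343,
r · ln(z₂/z₀) = ln(z₁/z₀) ⇒ ln z₀ = (ln z₁ − r·ln z₂)/(1 − r)
ln z₀ = (3.29584 − 0.76343×5.72031) / 0.23657 = -4.5281
z₀ = exp(-4.5281) = 0.01080 m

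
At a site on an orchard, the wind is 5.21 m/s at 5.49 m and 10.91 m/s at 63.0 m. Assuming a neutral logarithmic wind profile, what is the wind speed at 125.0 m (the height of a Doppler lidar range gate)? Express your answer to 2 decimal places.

12.51 m/s

Log law: V ∝ ln(z/z₀). From the pair, with r = V₁/V₂ = 0.47754,
ln z₀ = (ln z₁ − r·ln z₂)/(1 − r) = (1.7029 − 0.47754×4.1431)/0.52246 = -0.5275 → z₀ = 0.5901 m
V₃ = V₁ · ln(z₃/z₀)/ln(z₁/z₀) = 5.21 × 5.3558/2.2304 = 12.5105 m/s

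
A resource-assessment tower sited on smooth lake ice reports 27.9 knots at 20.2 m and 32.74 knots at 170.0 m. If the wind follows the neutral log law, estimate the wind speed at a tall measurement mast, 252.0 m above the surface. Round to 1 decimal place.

33.6 knots

Log law: V ∝ ln(z/z₀). From the pair, with r = V₁/V₂ = 0.85217,
ln z₀ = (ln z₁ − r·ln z₂)/(1 − r) = (3.0057 − 0.85217×5.1358)/0.14783 = -9.2733 → z₀ = 0.00009390 m
V₃ = V₁ · ln(z₃/z₀)/ln(z₁/z₀) = 27.9 × 14.8027/12.2790 = 33.6344 knots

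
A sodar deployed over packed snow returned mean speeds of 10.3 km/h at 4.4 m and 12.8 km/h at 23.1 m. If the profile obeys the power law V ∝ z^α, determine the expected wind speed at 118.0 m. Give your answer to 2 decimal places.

15.85 km/h

First find α: α = ln(V₂/V₁)/ln(z₂/z₁) = ln(12.8/10.3)/ln(23.1/4.4) = 0.21730/1.65823 = 0.1310
Extrapolate from 23.1 m to 118.0 m: V₃ = 12.8 × (118.0/23.1)^0.1310 = 12.8 × 1.2383 = 15.8498 km/h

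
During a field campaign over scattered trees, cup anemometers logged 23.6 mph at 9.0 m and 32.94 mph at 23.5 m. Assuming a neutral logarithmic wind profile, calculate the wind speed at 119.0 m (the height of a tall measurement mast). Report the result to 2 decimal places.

Log law: V ∝ ln(z/z₀). From the pair, with r = V₁/V₂ = 0.71645,
ln z₀ = (ln z₁ − r·ln z₂)/(1 − r) = (2.1972 − 0.71645×3.1570)/0.28355 = -0.2279 → z₀ = 0.7962 m
V₃ = V₁ · ln(z₃/z₀)/ln(z₁/z₀) = 23.6 × 5.0070/2.4251 = 48.7256 mph

48.73 mph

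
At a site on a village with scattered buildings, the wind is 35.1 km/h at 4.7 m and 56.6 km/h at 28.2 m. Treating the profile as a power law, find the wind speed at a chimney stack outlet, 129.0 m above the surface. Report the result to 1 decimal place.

84.9 km/h

First find α: α = ln(V₂/V₁)/ln(z₂/z₁) = ln(56.6/35.1)/ln(28.2/4.7) = 0.47781/1.79176 = 0.2667
Extrapolate from 28.2 m to 129.0 m: V₃ = 56.6 × (129.0/28.2)^0.2667 = 56.6 × 1.5000 = 84.9003 km/h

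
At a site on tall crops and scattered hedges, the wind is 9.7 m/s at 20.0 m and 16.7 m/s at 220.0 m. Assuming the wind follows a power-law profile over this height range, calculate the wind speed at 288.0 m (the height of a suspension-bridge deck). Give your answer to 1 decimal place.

First find α: α = ln(V₂/V₁)/ln(z₂/z₁) = ln(16.7/9.7)/ln(220.0/20.0) = 0.54328/2.39790 = 0.2266
Extrapolate from 220.0 m to 288.0 m: V₃ = 16.7 × (288.0/220.0)^0.2266 = 16.7 × 1.0629 = 17.7508 m/s

17.8 m/s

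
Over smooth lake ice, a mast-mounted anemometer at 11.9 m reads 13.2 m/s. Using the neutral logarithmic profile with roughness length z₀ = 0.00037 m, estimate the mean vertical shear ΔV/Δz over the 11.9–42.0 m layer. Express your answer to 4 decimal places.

0.0533 m/s/m

Log law: V₂ = V₁ · ln(z₂/z₀)/ln(z₁/z₀) = 13.2 × 11.6397/10.3785 = 14.8040 m/s
ΔV/Δz = (14.8040 − 13.2)/(42.0 − 11.9) = 1.6040/30.1000 = 0.05329 m/s/m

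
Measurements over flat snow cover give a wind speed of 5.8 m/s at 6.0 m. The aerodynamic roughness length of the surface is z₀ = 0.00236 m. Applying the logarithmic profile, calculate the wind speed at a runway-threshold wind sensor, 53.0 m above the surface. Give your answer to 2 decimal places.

7.41 m/s

Log law: V(z) ∝ ln(z/z₀), so V₂/V₁ = ln(z₂/z₀) / ln(z₁/z₀).
ln(53.0/0.00236) = 10.0194, ln(6.0/0.00236) = 7.8409
V₂ = 5.8 × 10.0194/7.8409 = 5.8 × 1.2778 = 7.4115 m/s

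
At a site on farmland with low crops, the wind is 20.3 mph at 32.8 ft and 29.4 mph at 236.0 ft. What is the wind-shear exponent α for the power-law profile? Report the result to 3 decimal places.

α ≈ 0.188

Power law: V₂/V₁ = (z₂/z₁)^α ⇒ α = ln(V₂/V₁) / ln(z₂/z₁)
α = ln(29.4/20.3) / ln(236.0/32.8) = ln(1.4483) / ln(7.1951)
  = 0.37037 / 1.97340 = 0.18768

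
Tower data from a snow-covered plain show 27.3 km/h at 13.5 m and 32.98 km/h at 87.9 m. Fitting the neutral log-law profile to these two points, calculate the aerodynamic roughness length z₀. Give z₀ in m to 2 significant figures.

Log law: V(z) ∝ ln(z/z₀). With r = V₁/V₂ = 27.3/32.98 = 0.82777,
r · ln(z₂/z₀) = ln(z₁/z₀) ⇒ ln z₀ = (ln z₁ − r·ln z₂)/(1 − r)
ln z₀ = (2.60269 − 0.82777×4.47620) / 0.17223 = -6.4020
z₀ = exp(-6.4020) = 0.001658 m

z₀ ≈ 0.0017 m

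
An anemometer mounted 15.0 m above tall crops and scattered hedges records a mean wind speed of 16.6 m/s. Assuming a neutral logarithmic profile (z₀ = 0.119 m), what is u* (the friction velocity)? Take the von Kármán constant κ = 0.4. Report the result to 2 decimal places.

u* ≈ 1.37 m/s

Log law: V(z) = (u*/κ) · ln(z/z₀) ⇒ u* = κ · V / ln(z/z₀)
u* = 0.4 × 16.6 / ln(15.0/0.119) = 0.4 × 16.6 / 4.8367
   = 6.6400 / 4.8367 = 1.3728 m/s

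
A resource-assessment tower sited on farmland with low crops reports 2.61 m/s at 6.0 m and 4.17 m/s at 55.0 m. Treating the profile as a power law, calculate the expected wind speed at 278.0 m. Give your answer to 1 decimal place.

First find α: α = ln(V₂/V₁)/ln(z₂/z₁) = ln(4.17/2.61)/ln(55.0/6.0) = 0.46857/2.21557 = 0.2115
Extrapolate from 55.0 m to 278.0 m: V₃ = 4.17 × (278.0/55.0)^0.2115 = 4.17 × 1.4087 = 5.8743 m/s

5.9 m/s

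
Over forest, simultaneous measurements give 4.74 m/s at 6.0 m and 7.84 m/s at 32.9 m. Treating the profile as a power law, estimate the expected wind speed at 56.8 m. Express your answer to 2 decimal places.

9.21 m/s

First find α: α = ln(V₂/V₁)/ln(z₂/z₁) = ln(7.84/4.74)/ln(32.9/6.0) = 0.50320/1.70171 = 0.2957
Extrapolate from 32.9 m to 56.8 m: V₃ = 7.84 × (56.8/32.9)^0.2957 = 7.84 × 1.1752 = 9.2139 m/s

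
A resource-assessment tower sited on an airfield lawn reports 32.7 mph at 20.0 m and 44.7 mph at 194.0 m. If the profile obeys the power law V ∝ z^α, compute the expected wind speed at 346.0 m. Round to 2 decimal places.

48.40 mph

First find α: α = ln(V₂/V₁)/ln(z₂/z₁) = ln(44.7/32.7)/ln(194.0/20.0) = 0.31260/2.27213 = 0.1376
Extrapolate from 194.0 m to 346.0 m: V₃ = 44.7 × (346.0/194.0)^0.1376 = 44.7 × 1.0829 = 48.4036 mph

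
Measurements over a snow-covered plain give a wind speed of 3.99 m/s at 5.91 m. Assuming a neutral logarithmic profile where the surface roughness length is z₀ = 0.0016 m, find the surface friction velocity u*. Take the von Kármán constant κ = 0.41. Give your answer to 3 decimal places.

Log law: V(z) = (u*/κ) · ln(z/z₀) ⇒ u* = κ · V / ln(z/z₀)
u* = 0.41 × 3.99 / ln(5.91/0.0016) = 0.41 × 3.99 / 8.2144
   = 1.6359 / 8.2144 = 0.1992 m/s

u* ≈ 0.199 m/s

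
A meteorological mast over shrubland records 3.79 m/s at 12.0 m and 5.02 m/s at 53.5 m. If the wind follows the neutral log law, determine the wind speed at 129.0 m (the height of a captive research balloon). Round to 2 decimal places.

5.74 m/s

Log law: V ∝ ln(z/z₀). From the pair, with r = V₁/V₂ = 0.75498,
ln z₀ = (ln z₁ − r·ln z₂)/(1 − r) = (2.4849 − 0.75498×3.9797)/0.24502 = -2.1209 → z₀ = 0.1199 m
V₃ = V₁ · ln(z₃/z₀)/ln(z₁/z₀) = 3.79 × 6.9808/4.6059 = 5.7442 m/s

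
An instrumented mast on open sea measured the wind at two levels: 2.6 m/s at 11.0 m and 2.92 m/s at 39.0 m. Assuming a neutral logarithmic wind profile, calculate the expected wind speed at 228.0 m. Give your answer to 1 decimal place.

Log law: V ∝ ln(z/z₀). From the pair, with r = V₁/V₂ = 0.89041,
ln z₀ = (ln z₁ − r·ln z₂)/(1 − r) = (2.3979 − 0.89041×3.6636)/0.10959 = -7.8856 → z₀ = 0.0003761 m
V₃ = V₁ · ln(z₃/z₀)/ln(z₁/z₀) = 2.6 × 13.3150/10.2835 = 3.3664 m/s

3.4 m/s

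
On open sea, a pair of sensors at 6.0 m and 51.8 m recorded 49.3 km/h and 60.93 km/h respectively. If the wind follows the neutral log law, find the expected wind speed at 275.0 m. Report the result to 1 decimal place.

69.9 km/h

Log law: V ∝ ln(z/z₀). From the pair, with r = V₁/V₂ = 0.80913,
ln z₀ = (ln z₁ − r·ln z₂)/(1 − r) = (1.7918 − 0.80913×3.9474)/0.19087 = -7.3460 → z₀ = 0.0006451 m
V₃ = V₁ · ln(z₃/z₀)/ln(z₁/z₀) = 49.3 × 12.9628/9.1378 = 69.9366 km/h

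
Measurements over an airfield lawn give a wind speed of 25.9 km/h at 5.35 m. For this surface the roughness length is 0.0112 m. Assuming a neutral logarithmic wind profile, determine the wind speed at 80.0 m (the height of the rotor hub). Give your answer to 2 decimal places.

37.26 km/h

Log law: V(z) ∝ ln(z/z₀), so V₂/V₁ = ln(z₂/z₀) / ln(z₁/z₀).
ln(80.0/0.0112) = 8.8739, ln(5.35/0.0112) = 6.1689
V₂ = 25.9 × 8.8739/6.1689 = 25.9 × 1.4385 = 37.2565 km/h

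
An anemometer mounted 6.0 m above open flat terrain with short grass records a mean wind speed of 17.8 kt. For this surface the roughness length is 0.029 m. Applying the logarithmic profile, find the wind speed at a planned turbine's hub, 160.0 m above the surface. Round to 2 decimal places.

28.76 kt

Log law: V(z) ∝ ln(z/z₀), so V₂/V₁ = ln(z₂/z₀) / ln(z₁/z₀).
ln(160.0/0.029) = 8.6156, ln(6.0/0.029) = 5.3322
V₂ = 17.8 × 8.6156/5.3322 = 17.8 × 1.6158 = 28.7607 kt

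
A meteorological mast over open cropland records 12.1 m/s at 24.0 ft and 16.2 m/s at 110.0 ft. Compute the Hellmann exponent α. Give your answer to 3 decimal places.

α ≈ 0.192

Power law: V₂/V₁ = (z₂/z₁)^α ⇒ α = ln(V₂/V₁) / ln(z₂/z₁)
α = ln(16.2/12.1) / ln(110.0/24.0) = ln(1.3388) / ln(4.5833)
  = 0.29181 / 1.52243 = 0.19167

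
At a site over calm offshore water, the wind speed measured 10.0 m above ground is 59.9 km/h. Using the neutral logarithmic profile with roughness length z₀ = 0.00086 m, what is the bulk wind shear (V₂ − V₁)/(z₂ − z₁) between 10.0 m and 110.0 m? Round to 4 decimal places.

Log law: V₂ = V₁ · ln(z₂/z₀)/ln(z₁/z₀) = 59.9 × 11.7591/9.3612 = 75.2436 km/h
ΔV/Δz = (75.2436 − 59.9)/(110.0 − 10.0) = 15.3436/100.0000 = 0.15344 km/h/m

0.1534 km/h/m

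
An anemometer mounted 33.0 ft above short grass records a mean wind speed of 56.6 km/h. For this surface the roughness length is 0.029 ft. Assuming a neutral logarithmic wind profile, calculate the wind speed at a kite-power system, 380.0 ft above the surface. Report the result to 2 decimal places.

Log law: V(z) ∝ ln(z/z₀), so V₂/V₁ = ln(z₂/z₀) / ln(z₁/z₀).
ln(380.0/0.029) = 9.4806, ln(33.0/0.029) = 7.0370
V₂ = 56.6 × 9.4806/7.0370 = 56.6 × 1.3473 = 76.2550 km/h

76.25 km/h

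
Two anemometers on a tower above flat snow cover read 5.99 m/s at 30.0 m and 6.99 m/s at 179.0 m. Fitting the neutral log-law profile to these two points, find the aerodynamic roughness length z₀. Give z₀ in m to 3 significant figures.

Log law: V(z) ∝ ln(z/z₀). With r = V₁/V₂ = 5.99/6.99 = 0.85694,
r · ln(z₂/z₀) = ln(z₁/z₀) ⇒ ln z₀ = (ln z₁ − r·ln z₂)/(1 − r)
ln z₀ = (3.40120 − 0.85694×5.18739) / 0.14306 = -7.2981
z₀ = exp(-7.2981) = 0.0006768 m

z₀ ≈ 0.000677 m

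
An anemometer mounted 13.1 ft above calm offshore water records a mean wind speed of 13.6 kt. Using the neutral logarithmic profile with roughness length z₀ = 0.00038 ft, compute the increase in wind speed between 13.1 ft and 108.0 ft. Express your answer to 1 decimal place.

Log law: V₂ = V₁ · ln(z₂/z₀)/ln(z₁/z₀) = 13.6 × 12.5575/10.4480 = 16.3459 kt
ΔV = 16.3459 − 13.6 = 2.7459 kt

2.7 kt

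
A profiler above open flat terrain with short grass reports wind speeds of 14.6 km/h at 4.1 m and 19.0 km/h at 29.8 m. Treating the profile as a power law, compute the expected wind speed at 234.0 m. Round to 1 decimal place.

25.0 km/h

First find α: α = ln(V₂/V₁)/ln(z₂/z₁) = ln(19.0/14.6)/ln(29.8/4.1) = 0.26342/1.98352 = 0.1328
Extrapolate from 29.8 m to 234.0 m: V₃ = 19.0 × (234.0/29.8)^0.1328 = 19.0 × 1.3148 = 24.9811 km/h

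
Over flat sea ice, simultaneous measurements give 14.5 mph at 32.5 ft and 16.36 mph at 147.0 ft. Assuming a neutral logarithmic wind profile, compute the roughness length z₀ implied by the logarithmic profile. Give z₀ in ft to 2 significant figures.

z₀ ≈ 0.00025 ft

Log law: V(z) ∝ ln(z/z₀). With r = V₁/V₂ = 14.5/16.36 = 0.88631,
r · ln(z₂/z₀) = ln(z₁/z₀) ⇒ ln z₀ = (ln z₁ − r·ln z₂)/(1 − r)
ln z₀ = (3.48124 − 0.88631×4.99043) / 0.11369 = -8.2840
z₀ = exp(-8.2840) = 0.0002525 ft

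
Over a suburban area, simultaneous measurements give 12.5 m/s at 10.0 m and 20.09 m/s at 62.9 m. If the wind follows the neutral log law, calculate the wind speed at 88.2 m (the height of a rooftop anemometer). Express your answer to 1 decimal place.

Log law: V ∝ ln(z/z₀). From the pair, with r = V₁/V₂ = 0.62220,
ln z₀ = (ln z₁ − r·ln z₂)/(1 − r) = (2.3026 − 0.62220×4.1415)/0.37780 = -0.7260 → z₀ = 0.4838 m
V₃ = V₁ · ln(z₃/z₀)/ln(z₁/z₀) = 12.5 × 5.2056/3.0286 = 21.4853 m/s

21.5 m/s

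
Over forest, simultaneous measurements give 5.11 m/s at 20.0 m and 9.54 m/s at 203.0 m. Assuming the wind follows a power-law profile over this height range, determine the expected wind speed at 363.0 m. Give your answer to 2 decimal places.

First find α: α = ln(V₂/V₁)/ln(z₂/z₁) = ln(9.54/5.11)/ln(203.0/20.0) = 0.62429/2.31747 = 0.2694
Extrapolate from 203.0 m to 363.0 m: V₃ = 9.54 × (363.0/203.0)^0.2694 = 9.54 × 1.1695 = 11.1569 m/s

11.16 m/s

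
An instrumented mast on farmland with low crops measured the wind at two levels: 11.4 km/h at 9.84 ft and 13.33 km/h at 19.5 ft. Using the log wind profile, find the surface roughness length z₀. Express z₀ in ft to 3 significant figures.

z₀ ≈ 0.173 ft

Log law: V(z) ∝ ln(z/z₀). With r = V₁/V₂ = 11.4/13.33 = 0.85521,
r · ln(z₂/z₀) = ln(z₁/z₀) ⇒ ln z₀ = (ln z₁ − r·ln z₂)/(1 − r)
ln z₀ = (2.28646 − 0.85521×2.97041) / 0.14479 = -1.7535
z₀ = exp(-1.7535) = 0.1732 ft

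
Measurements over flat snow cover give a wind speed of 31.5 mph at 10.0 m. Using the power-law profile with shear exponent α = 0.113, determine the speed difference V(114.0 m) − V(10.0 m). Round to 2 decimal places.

Power law: V₂ = V₁ · (z₂/z₁)^α = 31.5 × (11.4000)^0.113 = 41.4706 mph
ΔV = 41.4706 − 31.5 = 9.9706 mph

9.97 mph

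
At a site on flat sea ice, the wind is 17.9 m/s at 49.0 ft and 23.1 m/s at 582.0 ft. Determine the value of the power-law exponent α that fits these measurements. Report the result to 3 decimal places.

α ≈ 0.103

Power law: V₂/V₁ = (z₂/z₁)^α ⇒ α = ln(V₂/V₁) / ln(z₂/z₁)
α = ln(23.1/17.9) / ln(582.0/49.0) = ln(1.2905) / ln(11.8776)
  = 0.25503 / 2.47465 = 0.10306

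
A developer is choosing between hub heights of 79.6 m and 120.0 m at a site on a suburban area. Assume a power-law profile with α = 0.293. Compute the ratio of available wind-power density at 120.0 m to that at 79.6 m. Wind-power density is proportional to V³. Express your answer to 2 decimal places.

1.43

Speed ratio: V_B/V_A = (z_B/z_A)^α = (120.0/79.6)^0.293 = (1.5075)^0.293 = 1.12780
Power-density ratio: P_B/P_A = (V_B/V_A)³ = (1.12780)³ = 1.43449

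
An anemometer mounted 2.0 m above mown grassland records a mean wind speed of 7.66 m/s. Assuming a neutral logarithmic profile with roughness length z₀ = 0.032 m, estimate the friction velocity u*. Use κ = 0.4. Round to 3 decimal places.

Log law: V(z) = (u*/κ) · ln(z/z₀) ⇒ u* = κ · V / ln(z/z₀)
u* = 0.4 × 7.66 / ln(2.0/0.032) = 0.4 × 7.66 / 4.1352
   = 3.0640 / 4.1352 = 0.7410 m/s

u* ≈ 0.741 m/s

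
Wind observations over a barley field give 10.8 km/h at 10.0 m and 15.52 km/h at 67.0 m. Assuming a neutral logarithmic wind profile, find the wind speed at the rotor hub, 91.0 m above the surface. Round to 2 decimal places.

Log law: V ∝ ln(z/z₀). From the pair, with r = V₁/V₂ = 0.69588,
ln z₀ = (ln z₁ − r·ln z₂)/(1 − r) = (2.3026 − 0.69588×4.2047)/0.30412 = -2.0497 → z₀ = 0.1288 m
V₃ = V₁ · ln(z₃/z₀)/ln(z₁/z₀) = 10.8 × 6.5606/4.3523 = 16.2797 km/h

16.28 km/h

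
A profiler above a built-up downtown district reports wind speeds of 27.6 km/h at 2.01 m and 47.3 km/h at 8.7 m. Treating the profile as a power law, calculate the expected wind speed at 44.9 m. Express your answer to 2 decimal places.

First find α: α = ln(V₂/V₁)/ln(z₂/z₁) = ln(47.3/27.6)/ln(8.7/2.01) = 0.53869/1.46519 = 0.3677
Extrapolate from 8.7 m to 44.9 m: V₃ = 47.3 × (44.9/8.7)^0.3677 = 47.3 × 1.8283 = 86.4777 km/h

86.48 km/h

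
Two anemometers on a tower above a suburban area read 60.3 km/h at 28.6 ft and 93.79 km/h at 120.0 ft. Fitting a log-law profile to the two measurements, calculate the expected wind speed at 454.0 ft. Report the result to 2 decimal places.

124.86 km/h

Log law: V ∝ ln(z/z₀). From the pair, with r = V₁/V₂ = 0.64293,
ln z₀ = (ln z₁ − r·ln z₂)/(1 − r) = (3.3534 − 0.64293×4.7875)/0.35707 = 0.7713 → z₀ = 2.163 ft
V₃ = V₁ · ln(z₃/z₀)/ln(z₁/z₀) = 60.3 × 5.3468/2.5821 = 124.8635 km/h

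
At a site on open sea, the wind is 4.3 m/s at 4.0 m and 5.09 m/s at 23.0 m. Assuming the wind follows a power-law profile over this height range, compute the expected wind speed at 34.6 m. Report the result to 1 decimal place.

First find α: α = ln(V₂/V₁)/ln(z₂/z₁) = ln(5.09/4.3)/ln(23.0/4.0) = 0.16866/1.74920 = 0.0964
Extrapolate from 23.0 m to 34.6 m: V₃ = 5.09 × (34.6/23.0)^0.0964 = 5.09 × 1.0402 = 5.2944 m/s

5.3 m/s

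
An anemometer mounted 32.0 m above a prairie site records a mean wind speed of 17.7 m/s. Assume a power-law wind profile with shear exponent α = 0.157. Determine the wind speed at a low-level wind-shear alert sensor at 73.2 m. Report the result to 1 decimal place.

Power-law profile: V₂ = V₁ · (z₂/z₁)^α
V₂ = 17.7 × (73.2/32.0)^0.157 = 17.7 × (2.2875)^0.157
    = 17.7 × 1.1387 = 20.1555 m/s

20.2 m/s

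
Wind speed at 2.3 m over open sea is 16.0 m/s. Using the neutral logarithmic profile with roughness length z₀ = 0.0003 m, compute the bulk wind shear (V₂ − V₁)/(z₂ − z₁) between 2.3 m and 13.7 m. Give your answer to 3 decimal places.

0.280 m/s/m

Log law: V₂ = V₁ · ln(z₂/z₀)/ln(z₁/z₀) = 16.0 × 10.7291/8.9446 = 19.1921 m/s
ΔV/Δz = (19.1921 − 16.0)/(13.7 − 2.3) = 3.1921/11.4000 = 0.28000 m/s/m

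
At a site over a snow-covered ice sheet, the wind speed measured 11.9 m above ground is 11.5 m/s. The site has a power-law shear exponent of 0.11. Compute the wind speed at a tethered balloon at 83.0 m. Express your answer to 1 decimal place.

14.2 m/s

Power-law profile: V₂ = V₁ · (z₂/z₁)^α
V₂ = 11.5 × (83.0/11.9)^0.11 = 11.5 × (6.9748)^0.11
    = 11.5 × 1.2382 = 14.2392 m/s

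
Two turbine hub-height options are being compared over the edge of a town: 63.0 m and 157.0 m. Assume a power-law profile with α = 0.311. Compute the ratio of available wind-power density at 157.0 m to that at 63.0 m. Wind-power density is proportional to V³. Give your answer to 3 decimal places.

Speed ratio: V_B/V_A = (z_B/z_A)^α = (157.0/63.0)^0.311 = (2.4921)^0.311 = 1.32840
Power-density ratio: P_B/P_A = (V_B/V_A)³ = (1.32840)³ = 2.34417

2.344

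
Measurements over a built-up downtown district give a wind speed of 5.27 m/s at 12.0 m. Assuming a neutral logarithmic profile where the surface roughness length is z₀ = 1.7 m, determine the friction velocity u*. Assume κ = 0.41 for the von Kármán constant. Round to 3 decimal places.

Log law: V(z) = (u*/κ) · ln(z/z₀) ⇒ u* = κ · V / ln(z/z₀)
u* = 0.41 × 5.27 / ln(12.0/1.7) = 0.41 × 5.27 / 1.9543
   = 2.1607 / 1.9543 = 1.1056 m/s

u* ≈ 1.106 m/s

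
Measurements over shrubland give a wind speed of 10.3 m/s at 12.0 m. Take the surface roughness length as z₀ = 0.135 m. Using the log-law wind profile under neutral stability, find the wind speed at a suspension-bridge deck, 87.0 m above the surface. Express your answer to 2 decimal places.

Log law: V(z) ∝ ln(z/z₀), so V₂/V₁ = ln(z₂/z₀) / ln(z₁/z₀).
ln(87.0/0.135) = 6.4684, ln(12.0/0.135) = 4.4874
V₂ = 10.3 × 6.4684/4.4874 = 10.3 × 1.4415 = 14.8470 m/s

14.85 m/s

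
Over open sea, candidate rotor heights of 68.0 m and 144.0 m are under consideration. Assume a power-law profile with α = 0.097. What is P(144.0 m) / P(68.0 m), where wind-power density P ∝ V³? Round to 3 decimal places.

1.244

Speed ratio: V_B/V_A = (z_B/z_A)^α = (144.0/68.0)^0.097 = (2.1176)^0.097 = 1.07549
Power-density ratio: P_B/P_A = (V_B/V_A)³ = (1.07549)³ = 1.24401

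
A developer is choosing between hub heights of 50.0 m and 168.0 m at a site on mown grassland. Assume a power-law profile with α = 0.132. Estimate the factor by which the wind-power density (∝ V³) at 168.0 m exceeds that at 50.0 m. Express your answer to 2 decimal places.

Speed ratio: V_B/V_A = (z_B/z_A)^α = (168.0/50.0)^0.132 = (3.3600)^0.132 = 1.17348
Power-density ratio: P_B/P_A = (V_B/V_A)³ = (1.17348)³ = 1.61596

1.62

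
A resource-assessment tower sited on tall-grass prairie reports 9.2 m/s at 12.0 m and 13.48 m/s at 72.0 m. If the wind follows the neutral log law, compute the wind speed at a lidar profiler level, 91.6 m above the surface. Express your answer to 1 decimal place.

14.1 m/s

Log law: V ∝ ln(z/z₀). From the pair, with r = V₁/V₂ = 0.68249,
ln z₀ = (ln z₁ − r·ln z₂)/(1 − r) = (2.4849 − 0.68249×4.2767)/0.31751 = -1.3665 → z₀ = 0.2550 m
V₃ = V₁ · ln(z₃/z₀)/ln(z₁/z₀) = 9.2 × 5.8840/3.8514 = 14.0551 m/s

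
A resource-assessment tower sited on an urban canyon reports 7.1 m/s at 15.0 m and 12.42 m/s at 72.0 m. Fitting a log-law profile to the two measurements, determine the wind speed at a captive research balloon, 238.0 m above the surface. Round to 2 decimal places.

Log law: V ∝ ln(z/z₀). From the pair, with r = V₁/V₂ = 0.57166,
ln z₀ = (ln z₁ − r·ln z₂)/(1 − r) = (2.7081 − 0.57166×4.2767)/0.42834 = 0.6146 → z₀ = 1.849 m
V₃ = V₁ · ln(z₃/z₀)/ln(z₁/z₀) = 7.1 × 4.8577/2.0935 = 16.4749 m/s

16.47 m/s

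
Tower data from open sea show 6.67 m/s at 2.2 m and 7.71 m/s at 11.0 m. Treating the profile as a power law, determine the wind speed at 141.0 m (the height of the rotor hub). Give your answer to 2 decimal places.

First find α: α = ln(V₂/V₁)/ln(z₂/z₁) = ln(7.71/6.67)/ln(11.0/2.2) = 0.14490/1.60944 = 0.0900
Extrapolate from 11.0 m to 141.0 m: V₃ = 7.71 × (141.0/11.0)^0.0900 = 7.71 × 1.2582 = 9.7005 m/s

9.70 m/s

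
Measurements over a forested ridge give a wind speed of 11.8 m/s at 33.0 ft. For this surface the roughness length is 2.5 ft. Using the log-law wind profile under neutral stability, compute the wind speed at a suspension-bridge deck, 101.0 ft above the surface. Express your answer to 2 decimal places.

16.92 m/s

Log law: V(z) ∝ ln(z/z₀), so V₂/V₁ = ln(z₂/z₀) / ln(z₁/z₀).
ln(101.0/2.5) = 3.6988, ln(33.0/2.5) = 2.5802
V₂ = 11.8 × 3.6988/2.5802 = 11.8 × 1.4335 = 16.9157 m/s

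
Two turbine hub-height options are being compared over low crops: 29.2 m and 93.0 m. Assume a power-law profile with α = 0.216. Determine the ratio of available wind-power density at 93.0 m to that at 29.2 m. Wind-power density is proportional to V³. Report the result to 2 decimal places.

2.12

Speed ratio: V_B/V_A = (z_B/z_A)^α = (93.0/29.2)^0.216 = (3.1849)^0.216 = 1.28431
Power-density ratio: P_B/P_A = (V_B/V_A)³ = (1.28431)³ = 2.11840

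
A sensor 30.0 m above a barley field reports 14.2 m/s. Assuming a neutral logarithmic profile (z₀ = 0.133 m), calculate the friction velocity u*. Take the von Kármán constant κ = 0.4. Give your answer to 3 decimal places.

u* ≈ 1.048 m/s

Log law: V(z) = (u*/κ) · ln(z/z₀) ⇒ u* = κ · V / ln(z/z₀)
u* = 0.4 × 14.2 / ln(30.0/0.133) = 0.4 × 14.2 / 5.4186
   = 5.6800 / 5.4186 = 1.0482 m/s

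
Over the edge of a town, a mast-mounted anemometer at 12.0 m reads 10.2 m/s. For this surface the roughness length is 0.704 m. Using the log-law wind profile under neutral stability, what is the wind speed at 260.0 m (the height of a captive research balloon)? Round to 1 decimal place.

21.3 m/s

Log law: V(z) ∝ ln(z/z₀), so V₂/V₁ = ln(z₂/z₀) / ln(z₁/z₀).
ln(260.0/0.704) = 5.9117, ln(12.0/0.704) = 2.8359
V₂ = 10.2 × 5.9117/2.8359 = 10.2 × 2.0846 = 21.2628 m/s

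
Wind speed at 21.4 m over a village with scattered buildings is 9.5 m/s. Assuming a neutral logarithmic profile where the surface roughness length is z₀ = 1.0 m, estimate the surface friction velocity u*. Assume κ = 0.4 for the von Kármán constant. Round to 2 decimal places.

u* ≈ 1.24 m/s

Log law: V(z) = (u*/κ) · ln(z/z₀) ⇒ u* = κ · V / ln(z/z₀)
u* = 0.4 × 9.5 / ln(21.4/1.0) = 0.4 × 9.5 / 3.0634
   = 3.8000 / 3.0634 = 1.2405 m/s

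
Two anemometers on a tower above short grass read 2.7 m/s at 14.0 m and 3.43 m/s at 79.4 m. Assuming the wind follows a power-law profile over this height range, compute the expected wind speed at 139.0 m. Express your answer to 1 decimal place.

3.7 m/s

First find α: α = ln(V₂/V₁)/ln(z₂/z₁) = ln(3.43/2.7)/ln(79.4/14.0) = 0.23931/1.73544 = 0.1379
Extrapolate from 79.4 m to 139.0 m: V₃ = 3.43 × (139.0/79.4)^0.1379 = 3.43 × 1.0803 = 3.7054 m/s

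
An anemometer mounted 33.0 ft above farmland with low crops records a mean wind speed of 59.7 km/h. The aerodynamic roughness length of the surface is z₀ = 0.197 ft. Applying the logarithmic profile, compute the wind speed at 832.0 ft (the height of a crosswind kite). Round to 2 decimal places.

97.32 km/h

Log law: V(z) ∝ ln(z/z₀), so V₂/V₁ = ln(z₂/z₀) / ln(z₁/z₀).
ln(832.0/0.197) = 8.3484, ln(33.0/0.197) = 5.1211
V₂ = 59.7 × 8.3484/5.1211 = 59.7 × 1.6302 = 97.3233 km/h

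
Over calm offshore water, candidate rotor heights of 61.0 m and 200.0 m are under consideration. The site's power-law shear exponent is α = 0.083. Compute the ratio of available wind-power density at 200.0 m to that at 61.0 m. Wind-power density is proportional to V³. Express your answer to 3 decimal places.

1.344

Speed ratio: V_B/V_A = (z_B/z_A)^α = (200.0/61.0)^0.083 = (3.2787)^0.083 = 1.10358
Power-density ratio: P_B/P_A = (V_B/V_A)³ = (1.10358)³ = 1.34403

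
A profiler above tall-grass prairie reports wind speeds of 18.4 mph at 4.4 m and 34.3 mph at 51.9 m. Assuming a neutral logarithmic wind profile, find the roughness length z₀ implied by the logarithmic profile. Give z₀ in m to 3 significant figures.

z₀ ≈ 0.253 m

Log law: V(z) ∝ ln(z/z₀). With r = V₁/V₂ = 18.4/34.3 = 0.53644,
r · ln(z₂/z₀) = ln(z₁/z₀) ⇒ ln z₀ = (ln z₁ − r·ln z₂)/(1 − r)
ln z₀ = (1.48160 − 0.53644×3.94932) / 0.46356 = -1.3741
z₀ = exp(-1.3741) = 0.2531 m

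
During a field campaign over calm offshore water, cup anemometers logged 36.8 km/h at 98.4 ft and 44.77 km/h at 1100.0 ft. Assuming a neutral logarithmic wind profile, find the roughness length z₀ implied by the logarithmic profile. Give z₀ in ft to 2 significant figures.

Log law: V(z) ∝ ln(z/z₀). With r = V₁/V₂ = 36.8/44.77 = 0.82198,
r · ln(z₂/z₀) = ln(z₁/z₀) ⇒ ln z₀ = (ln z₁ − r·ln z₂)/(1 − r)
ln z₀ = (4.58904 − 0.82198×7.00307) / 0.17802 = -6.5573
z₀ = exp(-6.5573) = 0.001420 ft

z₀ ≈ 0.0014 ft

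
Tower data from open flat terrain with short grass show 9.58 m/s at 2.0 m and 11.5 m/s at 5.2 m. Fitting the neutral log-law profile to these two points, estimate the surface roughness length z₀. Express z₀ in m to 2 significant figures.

Log law: V(z) ∝ ln(z/z₀). With r = V₁/V₂ = 9.58/11.5 = 0.83304,
r · ln(z₂/z₀) = ln(z₁/z₀) ⇒ ln z₀ = (ln z₁ − r·ln z₂)/(1 − r)
ln z₀ = (0.69315 − 0.83304×1.64866) / 0.16696 = -4.0745
z₀ = exp(-4.0745) = 0.01700 m

z₀ ≈ 0.017 m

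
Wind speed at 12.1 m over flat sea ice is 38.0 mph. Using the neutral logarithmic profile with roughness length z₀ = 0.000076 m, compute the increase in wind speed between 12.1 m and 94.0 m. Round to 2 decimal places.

6.50 mph

Log law: V₂ = V₁ · ln(z₂/z₀)/ln(z₁/z₀) = 38.0 × 14.0281/11.9780 = 44.5039 mph
ΔV = 44.5039 − 38.0 = 6.5039 mph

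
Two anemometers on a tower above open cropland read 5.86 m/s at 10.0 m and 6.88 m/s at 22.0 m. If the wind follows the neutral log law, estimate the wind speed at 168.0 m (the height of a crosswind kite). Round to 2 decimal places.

Log law: V ∝ ln(z/z₀). From the pair, with r = V₁/V₂ = 0.85174,
ln z₀ = (ln z₁ − r·ln z₂)/(1 − r) = (2.3026 − 0.85174×3.0910)/0.14826 = -2.2272 → z₀ = 0.1078 m
V₃ = V₁ · ln(z₃/z₀)/ln(z₁/z₀) = 5.86 × 7.3511/4.5298 = 9.5099 m/s

9.51 m/s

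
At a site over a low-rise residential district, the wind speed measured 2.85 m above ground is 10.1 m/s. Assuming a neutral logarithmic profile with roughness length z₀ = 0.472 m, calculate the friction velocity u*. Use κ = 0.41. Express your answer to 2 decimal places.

Log law: V(z) = (u*/κ) · ln(z/z₀) ⇒ u* = κ · V / ln(z/z₀)
u* = 0.41 × 10.1 / ln(2.85/0.472) = 0.41 × 10.1 / 1.7981
   = 4.1410 / 1.7981 = 2.3030 m/s

u* ≈ 2.30 m/s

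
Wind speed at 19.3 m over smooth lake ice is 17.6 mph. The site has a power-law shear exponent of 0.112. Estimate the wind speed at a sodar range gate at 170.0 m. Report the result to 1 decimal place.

Power-law profile: V₂ = V₁ · (z₂/z₁)^α
V₂ = 17.6 × (170.0/19.3)^0.112 = 17.6 × (8.8083)^0.112
    = 17.6 × 1.2759 = 22.4564 mph

22.5 mph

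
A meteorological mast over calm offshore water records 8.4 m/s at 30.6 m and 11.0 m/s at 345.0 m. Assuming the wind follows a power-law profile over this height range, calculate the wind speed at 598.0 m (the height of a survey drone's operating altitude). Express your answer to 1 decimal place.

First find α: α = ln(V₂/V₁)/ln(z₂/z₁) = ln(11.0/8.4)/ln(345.0/30.6) = 0.26966/2.42254 = 0.1113
Extrapolate from 345.0 m to 598.0 m: V₃ = 11.0 × (598.0/345.0)^0.1113 = 11.0 × 1.0631 = 11.6946 m/s

11.7 m/s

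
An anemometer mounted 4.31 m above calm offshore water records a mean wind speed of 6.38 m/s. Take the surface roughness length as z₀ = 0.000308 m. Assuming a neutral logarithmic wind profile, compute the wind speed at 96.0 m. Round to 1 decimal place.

8.5 m/s

Log law: V(z) ∝ ln(z/z₀), so V₂/V₁ = ln(z₂/z₀) / ln(z₁/z₀).
ln(96.0/0.000308) = 12.6498, ln(4.31/0.000308) = 9.5463
V₂ = 6.38 × 12.6498/9.5463 = 6.38 × 1.3251 = 8.4541 m/s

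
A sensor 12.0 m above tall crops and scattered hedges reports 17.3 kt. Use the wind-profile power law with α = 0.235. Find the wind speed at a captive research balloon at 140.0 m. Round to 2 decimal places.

Power-law profile: V₂ = V₁ · (z₂/z₁)^α
V₂ = 17.3 × (140.0/12.0)^0.235 = 17.3 × (11.6667)^0.235
    = 17.3 × 1.7813 = 30.8162 kt

30.82 kt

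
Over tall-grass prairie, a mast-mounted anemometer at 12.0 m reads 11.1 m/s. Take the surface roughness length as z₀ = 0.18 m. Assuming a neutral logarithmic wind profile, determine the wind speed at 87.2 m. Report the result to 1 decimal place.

Log law: V(z) ∝ ln(z/z₀), so V₂/V₁ = ln(z₂/z₀) / ln(z₁/z₀).
ln(87.2/0.18) = 6.1830, ln(12.0/0.18) = 4.1997
V₂ = 11.1 × 6.1830/4.1997 = 11.1 × 1.4722 = 16.3419 m/s

16.3 m/s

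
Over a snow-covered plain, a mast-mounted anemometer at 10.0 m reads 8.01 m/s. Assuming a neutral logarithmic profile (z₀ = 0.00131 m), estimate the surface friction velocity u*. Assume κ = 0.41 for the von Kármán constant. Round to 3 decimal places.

u* ≈ 0.367 m/s

Log law: V(z) = (u*/κ) · ln(z/z₀) ⇒ u* = κ · V / ln(z/z₀)
u* = 0.41 × 8.01 / ln(10.0/0.00131) = 0.41 × 8.01 / 8.9403
   = 3.2841 / 8.9403 = 0.3673 m/s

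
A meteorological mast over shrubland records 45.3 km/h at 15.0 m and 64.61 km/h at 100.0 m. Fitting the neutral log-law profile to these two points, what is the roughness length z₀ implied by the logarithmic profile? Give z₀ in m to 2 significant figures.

z₀ ≈ 0.18 m

Log law: V(z) ∝ ln(z/z₀). With r = V₁/V₂ = 45.3/64.61 = 0.70113,
r · ln(z₂/z₀) = ln(z₁/z₀) ⇒ ln z₀ = (ln z₁ − r·ln z₂)/(1 − r)
ln z₀ = (2.70805 − 0.70113×4.60517) / 0.29887 = -1.7425
z₀ = exp(-1.7425) = 0.1751 m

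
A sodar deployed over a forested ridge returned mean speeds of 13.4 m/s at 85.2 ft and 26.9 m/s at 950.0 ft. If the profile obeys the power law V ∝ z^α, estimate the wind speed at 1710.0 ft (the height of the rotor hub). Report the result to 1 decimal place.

31.9 m/s

First find α: α = ln(V₂/V₁)/ln(z₂/z₁) = ln(26.9/13.4)/ln(950.0/85.2) = 0.69687/2.41146 = 0.2890
Extrapolate from 950.0 ft to 1710.0 ft: V₃ = 26.9 × (1710.0/950.0)^0.2890 = 26.9 × 1.1851 = 31.8803 m/s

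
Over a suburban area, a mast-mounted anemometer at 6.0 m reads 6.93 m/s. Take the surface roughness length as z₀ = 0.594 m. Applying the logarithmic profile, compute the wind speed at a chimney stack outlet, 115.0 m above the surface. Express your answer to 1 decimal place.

Log law: V(z) ∝ ln(z/z₀), so V₂/V₁ = ln(z₂/z₀) / ln(z₁/z₀).
ln(115.0/0.594) = 5.2658, ln(6.0/0.594) = 2.3126
V₂ = 6.93 × 5.2658/2.3126 = 6.93 × 2.2770 = 15.7794 m/s

15.8 m/s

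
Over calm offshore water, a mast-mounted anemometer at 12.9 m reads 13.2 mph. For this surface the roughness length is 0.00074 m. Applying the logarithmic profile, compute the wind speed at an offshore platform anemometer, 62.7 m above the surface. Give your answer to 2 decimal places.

15.34 mph

Log law: V(z) ∝ ln(z/z₀), so V₂/V₁ = ln(z₂/z₀) / ln(z₁/z₀).
ln(62.7/0.00074) = 11.3472, ln(12.9/0.00074) = 9.7661
V₂ = 13.2 × 11.3472/9.7661 = 13.2 × 1.1619 = 15.3371 mph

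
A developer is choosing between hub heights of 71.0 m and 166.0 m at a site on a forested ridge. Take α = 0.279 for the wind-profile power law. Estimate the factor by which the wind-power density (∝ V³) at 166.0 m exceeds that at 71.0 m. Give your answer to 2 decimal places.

2.04

Speed ratio: V_B/V_A = (z_B/z_A)^α = (166.0/71.0)^0.279 = (2.3380)^0.279 = 1.26739
Power-density ratio: P_B/P_A = (V_B/V_A)³ = (1.26739)³ = 2.03576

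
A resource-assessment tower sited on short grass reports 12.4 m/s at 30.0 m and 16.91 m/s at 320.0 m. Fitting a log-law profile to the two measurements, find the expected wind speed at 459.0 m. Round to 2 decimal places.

Log law: V ∝ ln(z/z₀). From the pair, with r = V₁/V₂ = 0.73329,
ln z₀ = (ln z₁ − r·ln z₂)/(1 − r) = (3.4012 − 0.73329×5.7683)/0.26671 = -3.1071 → z₀ = 0.04473 m
V₃ = V₁ · ln(z₃/z₀)/ln(z₁/z₀) = 12.4 × 9.2361/6.5083 = 17.5973 m/s

17.60 m/s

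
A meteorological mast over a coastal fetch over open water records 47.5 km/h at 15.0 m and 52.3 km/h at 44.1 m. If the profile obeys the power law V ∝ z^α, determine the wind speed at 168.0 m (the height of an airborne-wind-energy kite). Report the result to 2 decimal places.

First find α: α = ln(V₂/V₁)/ln(z₂/z₁) = ln(52.3/47.5)/ln(44.1/15.0) = 0.09627/1.07841 = 0.0893
Extrapolate from 44.1 m to 168.0 m: V₃ = 52.3 × (168.0/44.1)^0.0893 = 52.3 × 1.1268 = 58.9324 km/h

58.93 km/h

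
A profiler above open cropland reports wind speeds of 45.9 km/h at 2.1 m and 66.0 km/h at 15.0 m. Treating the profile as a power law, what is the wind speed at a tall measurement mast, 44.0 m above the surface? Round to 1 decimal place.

80.5 km/h

First find α: α = ln(V₂/V₁)/ln(z₂/z₁) = ln(66.0/45.9)/ln(15.0/2.1) = 0.36319/1.96611 = 0.1847
Extrapolate from 15.0 m to 44.0 m: V₃ = 66.0 × (44.0/15.0)^0.1847 = 66.0 × 1.2199 = 80.5151 km/h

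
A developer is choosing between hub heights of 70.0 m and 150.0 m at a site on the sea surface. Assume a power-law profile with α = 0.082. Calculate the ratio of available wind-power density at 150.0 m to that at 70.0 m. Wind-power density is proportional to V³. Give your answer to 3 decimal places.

1.206

Speed ratio: V_B/V_A = (z_B/z_A)^α = (150.0/70.0)^0.082 = (2.1429)^0.082 = 1.06449
Power-density ratio: P_B/P_A = (V_B/V_A)³ = (1.06449)³ = 1.20621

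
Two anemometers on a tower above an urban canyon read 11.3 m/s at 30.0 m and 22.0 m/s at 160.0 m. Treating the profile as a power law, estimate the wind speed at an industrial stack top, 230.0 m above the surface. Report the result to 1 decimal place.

First find α: α = ln(V₂/V₁)/ln(z₂/z₁) = ln(22.0/11.3)/ln(160.0/30.0) = 0.66624/1.67398 = 0.3980
Extrapolate from 160.0 m to 230.0 m: V₃ = 22.0 × (230.0/160.0)^0.3980 = 22.0 × 1.1554 = 25.4185 m/s

25.4 m/s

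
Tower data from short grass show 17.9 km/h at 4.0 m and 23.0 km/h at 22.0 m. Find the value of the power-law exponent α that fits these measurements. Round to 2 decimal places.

α ≈ 0.15

Power law: V₂/V₁ = (z₂/z₁)^α ⇒ α = ln(V₂/V₁) / ln(z₂/z₁)
α = ln(23.0/17.9) / ln(22.0/4.0) = ln(1.2849) / ln(5.5000)
  = 0.25069 / 1.70475 = 0.14706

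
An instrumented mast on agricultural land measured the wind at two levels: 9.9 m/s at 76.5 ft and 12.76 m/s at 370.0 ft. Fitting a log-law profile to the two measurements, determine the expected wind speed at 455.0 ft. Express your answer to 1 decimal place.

Log law: V ∝ ln(z/z₀). From the pair, with r = V₁/V₂ = 0.77586,
ln z₀ = (ln z₁ − r·ln z₂)/(1 − r) = (4.3373 − 0.77586×5.9135)/0.22414 = -1.1188 → z₀ = 0.3267 ft
V₃ = V₁ · ln(z₃/z₀)/ln(z₁/z₀) = 9.9 × 7.2391/5.4561 = 13.1352 m/s

13.1 m/s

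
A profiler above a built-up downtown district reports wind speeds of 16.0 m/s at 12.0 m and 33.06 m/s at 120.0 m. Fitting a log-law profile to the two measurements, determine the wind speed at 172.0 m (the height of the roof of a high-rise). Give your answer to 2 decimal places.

35.73 m/s

Log law: V ∝ ln(z/z₀). From the pair, with r = V₁/V₂ = 0.48397,
ln z₀ = (ln z₁ − r·ln z₂)/(1 − r) = (2.4849 − 0.48397×4.7875)/0.51603 = 0.3254 → z₀ = 1.385 m
V₃ = V₁ · ln(z₃/z₀)/ln(z₁/z₀) = 16.0 × 4.8221/2.1595 = 35.7273 m/s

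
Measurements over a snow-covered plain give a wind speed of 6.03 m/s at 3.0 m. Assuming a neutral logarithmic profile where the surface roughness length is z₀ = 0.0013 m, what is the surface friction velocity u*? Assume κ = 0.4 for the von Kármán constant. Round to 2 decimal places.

u* ≈ 0.31 m/s

Log law: V(z) = (u*/κ) · ln(z/z₀) ⇒ u* = κ · V / ln(z/z₀)
u* = 0.4 × 6.03 / ln(3.0/0.0013) = 0.4 × 6.03 / 7.7440
   = 2.4120 / 7.7440 = 0.3115 m/s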